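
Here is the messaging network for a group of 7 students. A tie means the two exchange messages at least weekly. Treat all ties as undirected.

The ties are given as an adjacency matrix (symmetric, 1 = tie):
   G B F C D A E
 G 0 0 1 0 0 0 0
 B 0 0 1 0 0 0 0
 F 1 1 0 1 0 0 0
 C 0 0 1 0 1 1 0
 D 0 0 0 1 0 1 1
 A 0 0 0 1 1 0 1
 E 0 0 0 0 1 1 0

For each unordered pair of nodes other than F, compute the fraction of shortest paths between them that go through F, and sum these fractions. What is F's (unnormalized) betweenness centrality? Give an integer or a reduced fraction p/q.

Pairs whose geodesics pass through F — G–B: 1; G–C: 1; G–D: 1; G–A: 1; G–E: 2/2; B–C: 1; B–D: 1; B–A: 1; B–E: 2/2.
All other pairs contribute 0.
Summing the contributions gives betweenness(F) = 9.

9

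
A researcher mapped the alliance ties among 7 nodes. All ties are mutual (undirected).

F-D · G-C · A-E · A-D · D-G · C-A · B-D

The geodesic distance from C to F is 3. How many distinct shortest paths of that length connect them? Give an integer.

The shortest distance is 3. The length-3 paths are: C–A–D–F; C–G–D–F.
That gives 2 distinct shortest paths.

2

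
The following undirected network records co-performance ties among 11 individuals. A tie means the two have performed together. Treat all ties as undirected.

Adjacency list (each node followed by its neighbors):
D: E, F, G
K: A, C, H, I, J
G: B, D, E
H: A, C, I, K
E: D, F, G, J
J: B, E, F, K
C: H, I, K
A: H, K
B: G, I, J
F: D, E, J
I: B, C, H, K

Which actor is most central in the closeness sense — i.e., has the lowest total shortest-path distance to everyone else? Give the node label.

Farness (sum of distances to all others) for each node — A:25, B:18, C:22, D:25, E:20, F:21, G:22, H:21, I:19, J:16, K:17.
The smallest farness is 16, for J, so J has the highest closeness.

J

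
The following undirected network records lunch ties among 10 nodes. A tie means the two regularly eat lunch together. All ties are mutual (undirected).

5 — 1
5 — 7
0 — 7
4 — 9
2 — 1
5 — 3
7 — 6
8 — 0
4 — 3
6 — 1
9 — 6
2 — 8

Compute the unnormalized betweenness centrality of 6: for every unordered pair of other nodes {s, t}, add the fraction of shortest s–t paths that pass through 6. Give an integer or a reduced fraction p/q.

28/3

Pairs whose geodesics pass through 6 — 0–9: 1; 0–4: 1/2; 0–1: 1/3; 7–9: 1; 7–4: 1/2; 7–1: 1/2; 7–2: 1/3; 9–5: 2/3; 9–1: 1; 9–2: 1; 9–8: 2/2; 4–1: 1/2; 4–2: 1/2; 4–8: 2/4.
All other pairs contribute 0.
Summing the contributions gives betweenness(6) = 28/3.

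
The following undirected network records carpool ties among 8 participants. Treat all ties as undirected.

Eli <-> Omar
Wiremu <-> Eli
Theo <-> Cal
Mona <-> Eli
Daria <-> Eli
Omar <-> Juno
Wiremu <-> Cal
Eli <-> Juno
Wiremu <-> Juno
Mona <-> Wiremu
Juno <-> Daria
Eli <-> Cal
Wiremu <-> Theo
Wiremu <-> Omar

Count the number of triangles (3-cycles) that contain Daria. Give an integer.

1

Daria's neighbors: Eli and Juno.
Neighbor pairs that are themselves tied: Daria–Eli–Juno. Each forms one triangle with Daria, for 1 in total.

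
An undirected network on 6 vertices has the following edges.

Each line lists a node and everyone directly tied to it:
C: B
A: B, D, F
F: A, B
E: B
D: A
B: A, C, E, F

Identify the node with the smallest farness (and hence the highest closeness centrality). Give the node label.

B

Farness (sum of distances to all others) for each node — A:7, B:6, C:10, D:11, E:10, F:8.
The smallest farness is 6, for B, so B has the highest closeness.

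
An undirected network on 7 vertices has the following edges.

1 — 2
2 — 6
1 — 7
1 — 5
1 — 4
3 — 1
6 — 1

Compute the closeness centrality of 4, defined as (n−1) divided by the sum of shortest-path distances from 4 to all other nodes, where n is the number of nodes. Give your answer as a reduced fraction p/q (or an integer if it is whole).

Distances from 4: 1:1, 2:2, 3:2, 5:2, 6:2, 7:2. Sum = 11.
n = 7, so closeness = 6/11.

6/11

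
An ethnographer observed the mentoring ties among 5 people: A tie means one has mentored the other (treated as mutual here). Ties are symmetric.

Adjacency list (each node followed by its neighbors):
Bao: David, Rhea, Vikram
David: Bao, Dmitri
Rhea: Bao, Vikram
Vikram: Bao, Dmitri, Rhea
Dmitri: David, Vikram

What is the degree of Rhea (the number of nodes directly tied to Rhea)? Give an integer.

2

Rhea is directly tied to Bao and Vikram. That is 2 neighbors, so the degree of Rhea is 2.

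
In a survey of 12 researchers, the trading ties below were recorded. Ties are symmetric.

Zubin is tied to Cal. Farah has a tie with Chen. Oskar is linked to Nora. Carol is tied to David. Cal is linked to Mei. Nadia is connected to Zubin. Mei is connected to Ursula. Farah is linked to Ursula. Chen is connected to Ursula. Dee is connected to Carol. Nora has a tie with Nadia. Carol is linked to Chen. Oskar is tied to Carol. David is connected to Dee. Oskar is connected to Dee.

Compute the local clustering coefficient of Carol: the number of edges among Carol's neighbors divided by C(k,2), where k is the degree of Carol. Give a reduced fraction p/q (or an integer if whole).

1/3

Carol's neighbors: Chen, David, Dee, and Oskar (k = 4).
Possible neighbor pairs: C(4,2) = 6. Edges among them: David–Dee, Dee–Oskar → e = 2.
Clustering(Carol) = 2/6 = 1/3.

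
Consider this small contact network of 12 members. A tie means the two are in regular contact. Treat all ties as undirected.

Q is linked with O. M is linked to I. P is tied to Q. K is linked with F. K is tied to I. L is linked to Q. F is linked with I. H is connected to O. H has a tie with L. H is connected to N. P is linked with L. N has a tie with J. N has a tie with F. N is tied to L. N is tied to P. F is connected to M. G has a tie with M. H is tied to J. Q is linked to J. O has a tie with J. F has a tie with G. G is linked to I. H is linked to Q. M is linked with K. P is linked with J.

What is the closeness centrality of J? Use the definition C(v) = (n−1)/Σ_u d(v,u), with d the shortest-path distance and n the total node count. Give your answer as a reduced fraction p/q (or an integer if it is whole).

Distances from J: F:2, G:3, H:1, I:3, K:3, L:2, M:3, N:1, O:1, P:1, Q:1. Sum = 21.
n = 12, so closeness = 11/21.

11/21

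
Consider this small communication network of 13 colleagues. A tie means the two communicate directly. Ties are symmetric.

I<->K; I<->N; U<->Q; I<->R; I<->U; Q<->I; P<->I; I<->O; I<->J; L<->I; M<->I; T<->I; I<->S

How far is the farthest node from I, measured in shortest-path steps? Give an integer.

Distances from I: J:1, K:1, L:1, M:1, N:1, O:1, P:1, Q:1, R:1, S:1, T:1, U:1.
The largest is 1 (to R, L, P, S, K, M, Q, T, U, O, J, and N), so the eccentricity of I is 1.

1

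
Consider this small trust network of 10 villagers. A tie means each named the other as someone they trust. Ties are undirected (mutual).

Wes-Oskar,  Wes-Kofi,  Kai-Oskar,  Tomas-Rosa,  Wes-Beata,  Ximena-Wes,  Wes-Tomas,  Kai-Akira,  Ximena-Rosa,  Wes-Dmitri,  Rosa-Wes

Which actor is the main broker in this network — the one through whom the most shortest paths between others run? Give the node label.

Wes

Unnormalized betweenness of each node: Akira:0, Beata:0, Dmitri:0, Kai:8, Kofi:0, Oskar:14, Rosa:1/2, Tomas:0, Wes:61/2, Ximena:0.
Wes has the largest value, 61/2, making it the main broker — the node through which the most shortest paths run.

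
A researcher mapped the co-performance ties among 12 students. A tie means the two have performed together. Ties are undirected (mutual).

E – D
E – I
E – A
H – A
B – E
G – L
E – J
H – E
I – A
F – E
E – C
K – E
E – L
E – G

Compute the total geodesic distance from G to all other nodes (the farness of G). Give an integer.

Distances from G: A:2, B:2, C:2, D:2, E:1, F:2, H:2, I:2, J:2, K:2, L:1.
Sum = 2 + 2 + 2 + 2 + 1 + 2 + 2 + 2 + 2 + 2 + 1 = 20.

20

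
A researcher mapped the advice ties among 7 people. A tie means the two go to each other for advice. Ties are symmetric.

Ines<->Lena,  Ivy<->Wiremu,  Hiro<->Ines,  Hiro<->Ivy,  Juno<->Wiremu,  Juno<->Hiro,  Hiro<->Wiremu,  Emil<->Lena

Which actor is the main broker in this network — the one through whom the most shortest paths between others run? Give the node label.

Hiro

Unnormalized betweenness of each node: Emil:0, Hiro:19/2, Ines:8, Ivy:0, Juno:0, Lena:5, Wiremu:1/2.
Hiro has the largest value, 19/2, making it the main broker — the node through which the most shortest paths run.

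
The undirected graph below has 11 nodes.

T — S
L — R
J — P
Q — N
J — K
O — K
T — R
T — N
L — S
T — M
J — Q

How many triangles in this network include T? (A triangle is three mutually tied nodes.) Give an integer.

T's neighbors are M, N, R, and S, but none of them are tied to each other, so no triangle contains T.

0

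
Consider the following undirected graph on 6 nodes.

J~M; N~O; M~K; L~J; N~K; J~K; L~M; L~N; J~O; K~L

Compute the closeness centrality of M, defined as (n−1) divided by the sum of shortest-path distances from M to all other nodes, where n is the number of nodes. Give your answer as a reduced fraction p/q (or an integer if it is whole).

5/7

Distances from M: J:1, K:1, L:1, N:2, O:2. Sum = 7.
n = 6, so closeness = 5/7.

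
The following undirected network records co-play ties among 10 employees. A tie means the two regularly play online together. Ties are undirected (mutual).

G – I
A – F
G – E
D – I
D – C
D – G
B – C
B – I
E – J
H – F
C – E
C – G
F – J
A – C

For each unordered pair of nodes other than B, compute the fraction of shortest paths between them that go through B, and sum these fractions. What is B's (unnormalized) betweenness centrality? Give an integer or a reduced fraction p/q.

7/6

Pairs whose geodesics pass through B — I–C: 1/3; I–H: 1/4; I–A: 1/3; I–F: 1/4.
All other pairs contribute 0.
Summing the contributions gives betweenness(B) = 7/6.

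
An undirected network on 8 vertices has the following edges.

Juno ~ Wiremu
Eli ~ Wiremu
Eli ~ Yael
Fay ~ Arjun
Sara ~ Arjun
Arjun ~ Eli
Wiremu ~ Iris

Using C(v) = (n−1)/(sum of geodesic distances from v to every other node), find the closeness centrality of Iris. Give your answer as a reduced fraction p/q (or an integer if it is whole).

Distances from Iris: Arjun:3, Eli:2, Fay:4, Juno:2, Sara:4, Wiremu:1, Yael:3. Sum = 19.
n = 8, so closeness = 7/19.

7/19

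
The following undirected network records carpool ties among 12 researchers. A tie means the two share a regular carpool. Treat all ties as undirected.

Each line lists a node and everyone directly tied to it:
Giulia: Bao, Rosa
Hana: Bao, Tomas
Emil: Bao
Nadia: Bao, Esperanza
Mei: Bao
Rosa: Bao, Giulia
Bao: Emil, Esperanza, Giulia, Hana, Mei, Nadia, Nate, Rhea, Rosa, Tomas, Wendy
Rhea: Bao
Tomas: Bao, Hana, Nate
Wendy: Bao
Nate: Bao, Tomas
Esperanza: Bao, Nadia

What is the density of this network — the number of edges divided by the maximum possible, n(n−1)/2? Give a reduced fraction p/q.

There are 15 edges and 12 nodes, so the maximum possible is C(12,2) = 66.
Density = 15/66 = 5/22.

5/22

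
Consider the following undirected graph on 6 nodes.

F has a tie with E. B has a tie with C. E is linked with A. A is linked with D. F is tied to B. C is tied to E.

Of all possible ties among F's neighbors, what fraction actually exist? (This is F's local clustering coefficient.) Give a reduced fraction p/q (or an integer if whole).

0

F's neighbors: B and E (k = 2).
Possible neighbor pairs: C(2,2) = 1. Edges among them: none → e = 0.
Clustering(F) = 0/1.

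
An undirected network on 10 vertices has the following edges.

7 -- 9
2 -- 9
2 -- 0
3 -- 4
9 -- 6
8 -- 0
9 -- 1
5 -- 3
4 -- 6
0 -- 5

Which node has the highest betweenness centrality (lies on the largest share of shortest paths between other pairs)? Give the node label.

9

Unnormalized betweenness of each node: 0:13, 1:0, 2:11, 3:4, 4:5, 5:5, 6:7, 7:0, 8:0, 9:19.
9 has the largest value, 19, making it the main broker — the node through which the most shortest paths run.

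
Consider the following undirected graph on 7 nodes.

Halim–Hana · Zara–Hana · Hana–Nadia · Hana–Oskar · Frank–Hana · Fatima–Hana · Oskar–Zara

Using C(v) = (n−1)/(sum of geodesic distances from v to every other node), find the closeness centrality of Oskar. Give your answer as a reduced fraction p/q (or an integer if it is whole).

3/5

Distances from Oskar: Fatima:2, Frank:2, Halim:2, Hana:1, Nadia:2, Zara:1. Sum = 10.
n = 7, so closeness = 6/10 = 3/5.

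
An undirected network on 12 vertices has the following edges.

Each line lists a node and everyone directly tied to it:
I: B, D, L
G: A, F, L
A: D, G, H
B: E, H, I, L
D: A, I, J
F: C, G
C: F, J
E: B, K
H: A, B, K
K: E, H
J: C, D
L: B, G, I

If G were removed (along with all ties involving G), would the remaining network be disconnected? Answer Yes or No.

No

Even without G, every remaining node can still reach every other (the residual graph is connected), so G is not a cut vertex.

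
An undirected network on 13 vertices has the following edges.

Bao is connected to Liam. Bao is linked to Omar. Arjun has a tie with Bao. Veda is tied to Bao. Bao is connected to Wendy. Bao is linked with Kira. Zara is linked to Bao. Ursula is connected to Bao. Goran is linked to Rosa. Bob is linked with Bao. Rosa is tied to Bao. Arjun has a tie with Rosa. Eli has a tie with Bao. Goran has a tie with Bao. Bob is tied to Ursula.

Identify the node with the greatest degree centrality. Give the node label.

Bao

Degrees — Arjun:2, Bao:12, Bob:2, Eli:1, Goran:2, Kira:1, Liam:1, Omar:1, Rosa:3, Ursula:2, Veda:1, Wendy:1, Zara:1.
The maximum is 12, attained only by Bao.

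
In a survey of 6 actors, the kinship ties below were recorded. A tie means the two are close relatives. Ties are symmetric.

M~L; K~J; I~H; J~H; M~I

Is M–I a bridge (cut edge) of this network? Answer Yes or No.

Without the M–I edge there is no alternate route between M and I, so the network disconnects. It is a bridge.

Yes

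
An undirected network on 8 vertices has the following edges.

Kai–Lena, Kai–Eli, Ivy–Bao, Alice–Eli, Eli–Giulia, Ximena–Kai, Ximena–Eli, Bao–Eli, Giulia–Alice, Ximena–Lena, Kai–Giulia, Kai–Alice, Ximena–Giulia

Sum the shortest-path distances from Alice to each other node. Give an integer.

12

Distances from Alice: Bao:2, Eli:1, Giulia:1, Ivy:3, Kai:1, Lena:2, Ximena:2.
Sum = 2 + 1 + 1 + 3 + 1 + 2 + 2 = 12.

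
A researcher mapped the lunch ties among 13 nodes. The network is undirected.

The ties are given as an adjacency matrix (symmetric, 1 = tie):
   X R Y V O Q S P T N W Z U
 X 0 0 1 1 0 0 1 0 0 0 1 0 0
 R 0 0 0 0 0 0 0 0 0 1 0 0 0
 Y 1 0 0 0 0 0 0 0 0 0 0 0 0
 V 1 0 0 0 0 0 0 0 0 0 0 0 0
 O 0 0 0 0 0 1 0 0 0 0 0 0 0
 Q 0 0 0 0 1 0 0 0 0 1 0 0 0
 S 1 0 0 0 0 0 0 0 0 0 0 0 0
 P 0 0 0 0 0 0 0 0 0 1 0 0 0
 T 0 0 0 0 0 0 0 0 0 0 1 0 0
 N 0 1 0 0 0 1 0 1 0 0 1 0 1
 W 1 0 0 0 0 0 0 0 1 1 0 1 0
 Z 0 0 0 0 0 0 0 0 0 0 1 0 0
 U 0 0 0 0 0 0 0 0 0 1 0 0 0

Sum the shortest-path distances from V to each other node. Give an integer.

Distances from V: N:3, O:5, P:4, Q:4, R:4, S:2, T:3, U:4, W:2, X:1, Y:2, Z:3.
Sum = 3 + 5 + 4 + 4 + 4 + 2 + 3 + 4 + 2 + 1 + 2 + 3 = 37.

37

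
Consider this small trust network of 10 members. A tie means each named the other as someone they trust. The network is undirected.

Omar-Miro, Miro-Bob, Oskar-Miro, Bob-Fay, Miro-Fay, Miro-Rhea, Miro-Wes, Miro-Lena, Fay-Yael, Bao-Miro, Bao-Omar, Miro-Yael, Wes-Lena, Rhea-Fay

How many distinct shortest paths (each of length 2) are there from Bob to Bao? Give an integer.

The shortest distance is 2, and the only length-2 path is Bob–Miro–Bao. So there is exactly 1 shortest path.

1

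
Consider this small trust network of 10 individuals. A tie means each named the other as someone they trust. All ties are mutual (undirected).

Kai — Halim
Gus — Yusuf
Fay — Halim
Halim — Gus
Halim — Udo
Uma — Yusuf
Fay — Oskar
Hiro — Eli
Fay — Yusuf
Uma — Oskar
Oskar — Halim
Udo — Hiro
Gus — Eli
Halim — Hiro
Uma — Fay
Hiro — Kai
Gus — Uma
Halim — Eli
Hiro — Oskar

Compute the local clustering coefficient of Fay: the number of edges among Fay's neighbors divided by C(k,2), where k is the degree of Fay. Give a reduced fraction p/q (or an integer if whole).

Fay's neighbors: Halim, Oskar, Uma, and Yusuf (k = 4).
Possible neighbor pairs: C(4,2) = 6. Edges among them: Halim–Oskar, Oskar–Uma, Uma–Yusuf → e = 3.
Clustering(Fay) = 3/6 = 1/2.

1/2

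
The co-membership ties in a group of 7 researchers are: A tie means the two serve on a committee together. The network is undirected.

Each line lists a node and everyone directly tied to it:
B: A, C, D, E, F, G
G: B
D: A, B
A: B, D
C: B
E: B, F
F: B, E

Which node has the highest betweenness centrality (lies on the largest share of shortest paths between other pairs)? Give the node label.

Unnormalized betweenness of each node: A:0, B:13, C:0, D:0, E:0, F:0, G:0.
B has the largest value, 13, making it the main broker — the node through which the most shortest paths run.

B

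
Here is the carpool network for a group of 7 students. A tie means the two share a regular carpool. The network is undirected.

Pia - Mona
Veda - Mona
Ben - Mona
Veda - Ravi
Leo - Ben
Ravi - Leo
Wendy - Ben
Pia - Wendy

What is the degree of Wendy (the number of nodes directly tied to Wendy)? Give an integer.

Wendy is directly tied to Ben and Pia. That is 2 neighbors, so the degree of Wendy is 2.

2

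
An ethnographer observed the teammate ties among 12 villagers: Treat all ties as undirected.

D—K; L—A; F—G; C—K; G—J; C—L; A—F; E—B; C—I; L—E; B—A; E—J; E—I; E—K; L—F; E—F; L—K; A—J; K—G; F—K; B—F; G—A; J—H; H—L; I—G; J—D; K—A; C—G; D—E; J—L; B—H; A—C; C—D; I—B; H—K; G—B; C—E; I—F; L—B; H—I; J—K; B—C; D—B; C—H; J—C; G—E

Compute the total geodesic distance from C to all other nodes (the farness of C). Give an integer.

12

Distances from C: A:1, B:1, D:1, E:1, F:2, G:1, H:1, I:1, J:1, K:1, L:1.
Sum = 1 + 1 + 1 + 1 + 2 + 1 + 1 + 1 + 1 + 1 + 1 = 12.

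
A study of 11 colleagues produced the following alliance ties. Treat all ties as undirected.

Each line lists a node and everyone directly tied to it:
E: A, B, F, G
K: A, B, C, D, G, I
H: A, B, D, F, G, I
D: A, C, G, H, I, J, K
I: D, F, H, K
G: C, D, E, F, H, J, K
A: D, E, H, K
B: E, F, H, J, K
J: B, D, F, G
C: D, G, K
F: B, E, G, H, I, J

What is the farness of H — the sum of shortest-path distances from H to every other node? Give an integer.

14

Distances from H: A:1, B:1, C:2, D:1, E:2, F:1, G:1, I:1, J:2, K:2.
Sum = 1 + 1 + 2 + 1 + 2 + 1 + 1 + 1 + 2 + 2 = 14.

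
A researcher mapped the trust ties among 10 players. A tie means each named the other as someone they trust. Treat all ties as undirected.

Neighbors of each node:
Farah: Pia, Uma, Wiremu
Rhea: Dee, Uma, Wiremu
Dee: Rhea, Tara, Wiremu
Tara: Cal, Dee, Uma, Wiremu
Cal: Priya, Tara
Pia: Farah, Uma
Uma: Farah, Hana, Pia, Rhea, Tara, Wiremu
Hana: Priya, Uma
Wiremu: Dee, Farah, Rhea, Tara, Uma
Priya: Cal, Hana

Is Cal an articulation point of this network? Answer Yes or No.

No

Even without Cal, every remaining node can still reach every other (the residual graph is connected), so Cal is not a cut vertex.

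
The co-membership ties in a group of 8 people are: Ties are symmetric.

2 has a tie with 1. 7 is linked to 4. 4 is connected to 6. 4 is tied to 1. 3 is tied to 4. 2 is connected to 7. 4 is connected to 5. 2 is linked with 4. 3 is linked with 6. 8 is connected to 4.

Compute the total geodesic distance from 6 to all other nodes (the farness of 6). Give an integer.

Distances from 6: 1:2, 2:2, 3:1, 4:1, 5:2, 7:2, 8:2.
Sum = 2 + 2 + 1 + 1 + 2 + 2 + 2 = 12.

12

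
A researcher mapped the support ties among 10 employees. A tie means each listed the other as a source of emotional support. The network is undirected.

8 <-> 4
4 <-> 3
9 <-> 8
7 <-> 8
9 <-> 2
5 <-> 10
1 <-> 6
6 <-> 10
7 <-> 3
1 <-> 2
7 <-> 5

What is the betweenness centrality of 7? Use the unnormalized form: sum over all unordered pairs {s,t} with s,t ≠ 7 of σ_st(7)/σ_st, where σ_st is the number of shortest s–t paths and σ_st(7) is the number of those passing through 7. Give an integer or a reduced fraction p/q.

Pairs whose geodesics pass through 7 — 2–5: 1/2; 2–3: 1/2; 1–3: 2/3; 6–3: 1; 6–4: 2/3; 6–8: 1/2; 10–3: 1; 10–4: 2/2; 10–8: 1; 10–9: 1/2; 5–3: 1; 5–4: 2/2; 5–8: 1; 5–9: 1 … (+2 more pairs).
All other pairs contribute 0.
Summing the contributions gives betweenness(7) = 37/3.

37/3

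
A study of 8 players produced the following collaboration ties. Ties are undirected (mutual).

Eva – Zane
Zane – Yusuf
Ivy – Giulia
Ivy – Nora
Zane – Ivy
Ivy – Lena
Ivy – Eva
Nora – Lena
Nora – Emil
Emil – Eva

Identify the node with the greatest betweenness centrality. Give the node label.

Unnormalized betweenness of each node: Emil:1/2, Eva:3, Giulia:0, Ivy:23/2, Lena:0, Nora:2, Yusuf:0, Zane:6.
Ivy has the largest value, 23/2, making it the main broker — the node through which the most shortest paths run.

Ivy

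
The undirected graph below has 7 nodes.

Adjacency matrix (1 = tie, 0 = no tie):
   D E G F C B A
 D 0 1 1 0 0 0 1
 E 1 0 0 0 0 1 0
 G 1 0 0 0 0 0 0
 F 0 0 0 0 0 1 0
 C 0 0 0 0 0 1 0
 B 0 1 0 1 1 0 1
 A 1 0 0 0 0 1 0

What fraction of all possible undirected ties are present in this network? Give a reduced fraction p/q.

1/3

There are 7 edges and 7 nodes, so the maximum possible is C(7,2) = 21.
Density = 7/21 = 1/3.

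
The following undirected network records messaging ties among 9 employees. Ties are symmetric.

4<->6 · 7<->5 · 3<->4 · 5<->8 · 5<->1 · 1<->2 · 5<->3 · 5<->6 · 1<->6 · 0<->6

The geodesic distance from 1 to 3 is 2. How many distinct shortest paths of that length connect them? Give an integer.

The shortest distance is 2, and the only length-2 path is 1–5–3. So there is exactly 1 shortest path.

1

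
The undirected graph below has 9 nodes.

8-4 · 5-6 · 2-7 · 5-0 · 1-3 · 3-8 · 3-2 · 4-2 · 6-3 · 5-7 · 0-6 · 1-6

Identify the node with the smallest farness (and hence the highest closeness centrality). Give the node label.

Farness (sum of distances to all others) for each node — 0:18, 1:16, 2:14, 3:12, 4:19, 5:15, 6:13, 7:16, 8:17.
The smallest farness is 12, for 3, so 3 has the highest closeness.

3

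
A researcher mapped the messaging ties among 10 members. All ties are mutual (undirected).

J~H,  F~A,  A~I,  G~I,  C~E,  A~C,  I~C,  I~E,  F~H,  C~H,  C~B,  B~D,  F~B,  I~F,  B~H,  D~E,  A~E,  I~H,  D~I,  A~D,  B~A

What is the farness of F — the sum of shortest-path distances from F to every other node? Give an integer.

Distances from F: A:1, B:1, C:2, D:2, E:2, G:2, H:1, I:1, J:2.
Sum = 1 + 1 + 2 + 2 + 2 + 2 + 1 + 1 + 2 = 14.

14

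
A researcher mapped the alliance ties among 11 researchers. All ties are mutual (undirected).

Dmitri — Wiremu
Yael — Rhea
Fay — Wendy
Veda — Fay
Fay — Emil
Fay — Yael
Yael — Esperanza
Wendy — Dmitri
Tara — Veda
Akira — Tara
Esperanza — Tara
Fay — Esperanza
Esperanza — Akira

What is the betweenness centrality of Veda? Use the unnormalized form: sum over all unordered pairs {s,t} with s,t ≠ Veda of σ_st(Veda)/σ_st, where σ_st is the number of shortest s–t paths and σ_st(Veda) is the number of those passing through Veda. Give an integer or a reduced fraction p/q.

Pairs whose geodesics pass through Veda — Wiremu–Tara: 1/2; Fay–Tara: 1/2; Tara–Emil: 1/2; Tara–Dmitri: 1/2; Tara–Wendy: 1/2.
All other pairs contribute 0.
Summing the contributions gives betweenness(Veda) = 5/2.

5/2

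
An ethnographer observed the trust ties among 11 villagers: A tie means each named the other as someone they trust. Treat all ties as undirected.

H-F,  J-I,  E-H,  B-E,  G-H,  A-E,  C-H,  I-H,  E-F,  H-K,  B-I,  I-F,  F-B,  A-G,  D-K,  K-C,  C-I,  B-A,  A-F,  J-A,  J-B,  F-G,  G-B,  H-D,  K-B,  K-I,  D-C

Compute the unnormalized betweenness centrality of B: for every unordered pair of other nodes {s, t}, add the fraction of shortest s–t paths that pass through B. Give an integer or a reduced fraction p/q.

521/84

Pairs whose geodesics pass through B — C–A: 2/7; E–J: 1/2; E–G: 1/4; E–I: 1/3; E–K: 1/2; J–F: 1/3; J–D: 1/4; J–G: 1/2; J–K: 1/2; F–K: 1/3; D–A: 1/4; G–I: 1/3; G–K: 1/2; I–A: 1/3 … (+1 more pairs).
All other pairs contribute 0.
Summing the contributions gives betweenness(B) = 521/84.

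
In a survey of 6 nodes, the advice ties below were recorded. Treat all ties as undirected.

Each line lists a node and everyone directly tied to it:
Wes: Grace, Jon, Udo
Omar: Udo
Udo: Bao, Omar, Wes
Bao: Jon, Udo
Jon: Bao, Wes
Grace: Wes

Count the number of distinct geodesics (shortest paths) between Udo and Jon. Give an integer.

2

The shortest distance is 2. The length-2 paths are: Udo–Wes–Jon; Udo–Bao–Jon.
That gives 2 distinct shortest paths.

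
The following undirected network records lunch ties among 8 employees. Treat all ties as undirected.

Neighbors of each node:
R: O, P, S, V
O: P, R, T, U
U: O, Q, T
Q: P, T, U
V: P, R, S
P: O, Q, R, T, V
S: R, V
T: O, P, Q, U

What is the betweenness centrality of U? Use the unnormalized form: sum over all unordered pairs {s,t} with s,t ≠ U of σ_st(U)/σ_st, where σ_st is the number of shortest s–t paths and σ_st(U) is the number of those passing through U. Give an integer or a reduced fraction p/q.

Pairs whose geodesics pass through U — Q–O: 1/3.
All other pairs contribute 0.
Summing the contributions gives betweenness(U) = 1/3.

1/3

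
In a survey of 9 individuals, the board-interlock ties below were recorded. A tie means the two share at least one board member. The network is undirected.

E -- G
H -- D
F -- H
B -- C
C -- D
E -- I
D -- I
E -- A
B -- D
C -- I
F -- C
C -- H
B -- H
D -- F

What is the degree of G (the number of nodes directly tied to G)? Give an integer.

G is directly tied to E. That is 1 neighbor, so the degree of G is 1.

1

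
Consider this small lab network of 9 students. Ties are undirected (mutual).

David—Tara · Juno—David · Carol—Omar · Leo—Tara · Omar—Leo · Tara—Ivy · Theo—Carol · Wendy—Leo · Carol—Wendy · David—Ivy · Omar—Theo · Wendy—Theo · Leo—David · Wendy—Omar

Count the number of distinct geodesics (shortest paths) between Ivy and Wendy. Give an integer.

2

The shortest distance is 3. The length-3 paths are: Ivy–David–Leo–Wendy; Ivy–Tara–Leo–Wendy.
That gives 2 distinct shortest paths.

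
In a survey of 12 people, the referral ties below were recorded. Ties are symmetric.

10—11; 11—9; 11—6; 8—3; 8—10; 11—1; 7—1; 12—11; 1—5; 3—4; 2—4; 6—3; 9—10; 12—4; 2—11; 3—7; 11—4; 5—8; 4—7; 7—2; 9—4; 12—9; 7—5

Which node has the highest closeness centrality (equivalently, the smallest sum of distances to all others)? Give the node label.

Farness (sum of distances to all others) for each node — 1:19, 2:20, 3:18, 4:16, 5:22, 6:21, 7:18, 8:21, 9:19, 10:20, 11:15, 12:21.
The smallest farness is 15, for 11, so 11 has the highest closeness.

11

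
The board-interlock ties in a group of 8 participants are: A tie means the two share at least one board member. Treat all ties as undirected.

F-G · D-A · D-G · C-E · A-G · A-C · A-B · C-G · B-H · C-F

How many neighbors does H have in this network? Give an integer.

1

H is directly tied to B. That is 1 neighbor, so the degree of H is 1.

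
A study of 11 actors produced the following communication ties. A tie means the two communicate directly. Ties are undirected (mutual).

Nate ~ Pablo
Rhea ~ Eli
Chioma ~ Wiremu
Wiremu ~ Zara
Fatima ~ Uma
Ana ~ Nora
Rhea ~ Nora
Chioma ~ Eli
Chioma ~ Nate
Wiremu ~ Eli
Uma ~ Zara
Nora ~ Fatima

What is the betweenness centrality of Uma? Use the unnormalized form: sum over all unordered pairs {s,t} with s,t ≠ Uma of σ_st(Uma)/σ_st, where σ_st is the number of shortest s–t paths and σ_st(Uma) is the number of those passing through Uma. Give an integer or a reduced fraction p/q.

Pairs whose geodesics pass through Uma — Zara–Nora: 1; Zara–Ana: 1; Zara–Fatima: 1; Wiremu–Fatima: 1; Pablo–Fatima: 1/2; Nate–Fatima: 1/2; Chioma–Fatima: 1/2.
All other pairs contribute 0.
Summing the contributions gives betweenness(Uma) = 11/2.

11/2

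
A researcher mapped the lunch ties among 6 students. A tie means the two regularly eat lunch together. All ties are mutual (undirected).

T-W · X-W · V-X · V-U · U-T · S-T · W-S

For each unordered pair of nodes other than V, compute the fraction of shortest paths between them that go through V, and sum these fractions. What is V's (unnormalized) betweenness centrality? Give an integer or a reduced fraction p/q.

1

Pairs whose geodesics pass through V — U–X: 1.
All other pairs contribute 0.
Summing the contributions gives betweenness(V) = 1.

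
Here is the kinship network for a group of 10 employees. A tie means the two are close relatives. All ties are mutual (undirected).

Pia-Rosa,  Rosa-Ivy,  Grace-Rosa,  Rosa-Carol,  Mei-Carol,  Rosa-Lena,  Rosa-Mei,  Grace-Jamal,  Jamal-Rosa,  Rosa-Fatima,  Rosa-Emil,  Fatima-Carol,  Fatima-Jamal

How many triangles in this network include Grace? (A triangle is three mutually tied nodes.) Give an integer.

Grace's neighbors: Jamal and Rosa.
Neighbor pairs that are themselves tied: Grace–Jamal–Rosa. Each forms one triangle with Grace, for 1 in total.

1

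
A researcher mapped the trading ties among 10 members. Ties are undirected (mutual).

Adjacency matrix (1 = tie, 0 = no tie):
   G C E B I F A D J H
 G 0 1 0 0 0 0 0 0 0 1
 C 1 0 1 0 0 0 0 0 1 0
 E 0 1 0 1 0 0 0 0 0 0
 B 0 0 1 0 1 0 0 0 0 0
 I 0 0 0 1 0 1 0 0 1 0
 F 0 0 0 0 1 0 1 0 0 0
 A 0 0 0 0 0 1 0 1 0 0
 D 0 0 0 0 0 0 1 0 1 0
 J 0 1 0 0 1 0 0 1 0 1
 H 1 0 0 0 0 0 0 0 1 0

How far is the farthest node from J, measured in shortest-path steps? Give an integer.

2

Distances from J: A:2, B:2, C:1, D:1, E:2, F:2, G:2, H:1, I:1.
The largest is 2 (to G, B, F, E, and A), so the eccentricity of J is 2.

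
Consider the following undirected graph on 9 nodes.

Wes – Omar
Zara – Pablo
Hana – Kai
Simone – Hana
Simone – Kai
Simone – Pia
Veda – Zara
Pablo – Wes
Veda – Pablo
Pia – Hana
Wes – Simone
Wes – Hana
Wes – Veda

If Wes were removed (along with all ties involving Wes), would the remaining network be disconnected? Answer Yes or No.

Yes

Removing Wes leaves {Pablo, Veda, and Zara} with no path to {Hana, Kai, Pia, and Simone}, so the network splits into 3 components. Wes is a cut vertex.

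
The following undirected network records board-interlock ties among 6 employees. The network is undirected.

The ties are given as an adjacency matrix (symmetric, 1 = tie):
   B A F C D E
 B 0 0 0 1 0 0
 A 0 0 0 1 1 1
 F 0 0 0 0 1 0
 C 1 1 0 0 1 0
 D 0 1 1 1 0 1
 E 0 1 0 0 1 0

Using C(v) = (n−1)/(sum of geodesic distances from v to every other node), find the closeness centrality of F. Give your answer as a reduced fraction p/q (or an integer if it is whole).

Distances from F: A:2, B:3, C:2, D:1, E:2. Sum = 10.
n = 6, so closeness = 5/10 = 1/2.

1/2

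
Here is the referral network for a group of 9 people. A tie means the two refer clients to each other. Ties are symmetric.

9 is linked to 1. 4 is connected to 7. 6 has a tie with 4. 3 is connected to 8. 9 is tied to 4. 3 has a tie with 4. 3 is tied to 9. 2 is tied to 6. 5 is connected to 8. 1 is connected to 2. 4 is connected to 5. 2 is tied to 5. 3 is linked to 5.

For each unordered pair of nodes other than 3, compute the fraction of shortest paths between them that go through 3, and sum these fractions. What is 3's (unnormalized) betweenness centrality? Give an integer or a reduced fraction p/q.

Pairs whose geodesics pass through 3 — 1–8: 1/2; 9–8: 1; 9–5: 1/2; 8–7: 1/2; 8–6: 1/3; 8–4: 1/2.
All other pairs contribute 0.
Summing the contributions gives betweenness(3) = 10/3.

10/3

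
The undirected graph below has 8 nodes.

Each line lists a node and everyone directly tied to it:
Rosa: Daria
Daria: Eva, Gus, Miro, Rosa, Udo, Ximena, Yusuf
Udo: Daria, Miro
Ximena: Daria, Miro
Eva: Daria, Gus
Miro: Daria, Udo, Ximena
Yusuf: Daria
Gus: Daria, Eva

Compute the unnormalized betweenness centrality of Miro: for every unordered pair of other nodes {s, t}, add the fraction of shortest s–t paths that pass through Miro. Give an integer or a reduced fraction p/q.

Pairs whose geodesics pass through Miro — Ximena–Udo: 1/2.
All other pairs contribute 0.
Summing the contributions gives betweenness(Miro) = 1/2.

1/2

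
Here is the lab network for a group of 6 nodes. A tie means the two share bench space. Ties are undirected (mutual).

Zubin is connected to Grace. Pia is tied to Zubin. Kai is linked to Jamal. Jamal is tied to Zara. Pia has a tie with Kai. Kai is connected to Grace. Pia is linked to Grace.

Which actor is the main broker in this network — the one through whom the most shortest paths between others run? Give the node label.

Kai

Unnormalized betweenness of each node: Grace:3/2, Jamal:4, Kai:6, Pia:3/2, Zara:0, Zubin:0.
Kai has the largest value, 6, making it the main broker — the node through which the most shortest paths run.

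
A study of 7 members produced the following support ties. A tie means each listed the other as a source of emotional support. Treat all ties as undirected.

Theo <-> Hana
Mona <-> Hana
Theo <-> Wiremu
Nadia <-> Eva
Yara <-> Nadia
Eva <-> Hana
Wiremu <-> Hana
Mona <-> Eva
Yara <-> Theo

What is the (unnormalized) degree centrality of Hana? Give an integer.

4

Hana is directly tied to Eva, Mona, Theo, and Wiremu. That is 4 neighbors, so the degree of Hana is 4.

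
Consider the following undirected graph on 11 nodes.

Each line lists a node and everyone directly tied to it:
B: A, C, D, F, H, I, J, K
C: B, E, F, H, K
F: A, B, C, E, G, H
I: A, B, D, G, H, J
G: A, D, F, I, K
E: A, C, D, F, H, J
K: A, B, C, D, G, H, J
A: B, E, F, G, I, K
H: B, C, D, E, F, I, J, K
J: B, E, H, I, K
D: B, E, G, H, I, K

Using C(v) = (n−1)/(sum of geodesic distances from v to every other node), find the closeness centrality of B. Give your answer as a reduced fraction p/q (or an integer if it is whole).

5/6

Distances from B: A:1, C:1, D:1, E:2, F:1, G:2, H:1, I:1, J:1, K:1. Sum = 12.
n = 11, so closeness = 10/12 = 5/6.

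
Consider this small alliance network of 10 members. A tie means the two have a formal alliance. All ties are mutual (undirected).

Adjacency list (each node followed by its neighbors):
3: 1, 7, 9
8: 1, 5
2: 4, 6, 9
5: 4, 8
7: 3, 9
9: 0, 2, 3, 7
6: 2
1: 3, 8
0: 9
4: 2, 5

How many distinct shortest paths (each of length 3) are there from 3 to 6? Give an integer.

The shortest distance is 3, and the only length-3 path is 3–9–2–6. So there is exactly 1 shortest path.

1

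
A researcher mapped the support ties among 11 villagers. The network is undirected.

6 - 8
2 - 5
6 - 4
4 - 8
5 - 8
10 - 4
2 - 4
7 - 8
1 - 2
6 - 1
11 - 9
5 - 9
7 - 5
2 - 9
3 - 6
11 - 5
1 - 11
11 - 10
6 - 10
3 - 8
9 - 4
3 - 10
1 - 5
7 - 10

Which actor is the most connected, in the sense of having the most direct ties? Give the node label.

5

Degrees — 1:4, 2:4, 3:3, 4:5, 5:6, 6:5, 7:3, 8:5, 9:4, 10:5, 11:4.
The maximum is 6, attained only by 5.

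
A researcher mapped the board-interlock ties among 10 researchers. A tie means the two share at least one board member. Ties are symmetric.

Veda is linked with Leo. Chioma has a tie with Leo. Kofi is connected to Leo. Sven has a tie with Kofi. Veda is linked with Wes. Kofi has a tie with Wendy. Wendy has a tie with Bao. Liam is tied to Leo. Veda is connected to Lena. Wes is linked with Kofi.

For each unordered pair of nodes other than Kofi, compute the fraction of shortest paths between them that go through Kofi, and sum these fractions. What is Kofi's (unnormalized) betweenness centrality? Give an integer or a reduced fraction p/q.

43/2

Pairs whose geodesics pass through Kofi — Veda–Sven: 2/2; Veda–Bao: 2/2; Veda–Wendy: 2/2; Chioma–Sven: 1; Chioma–Wes: 1/2; Chioma–Bao: 1; Chioma–Wendy: 1; Sven–Lena: 2/2; Sven–Leo: 1; Sven–Liam: 1; Sven–Wes: 1; Sven–Bao: 1; Sven–Wendy: 1; Lena–Bao: 2/2 … (+9 more pairs).
All other pairs contribute 0.
Summing the contributions gives betweenness(Kofi) = 43/2.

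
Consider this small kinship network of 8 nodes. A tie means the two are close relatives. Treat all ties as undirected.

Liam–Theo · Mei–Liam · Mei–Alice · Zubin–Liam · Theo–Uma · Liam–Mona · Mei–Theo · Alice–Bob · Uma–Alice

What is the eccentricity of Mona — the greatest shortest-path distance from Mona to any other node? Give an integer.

Distances from Mona: Alice:3, Bob:4, Liam:1, Mei:2, Theo:2, Uma:3, Zubin:2.
The largest is 4 (to Bob), so the eccentricity of Mona is 4.

4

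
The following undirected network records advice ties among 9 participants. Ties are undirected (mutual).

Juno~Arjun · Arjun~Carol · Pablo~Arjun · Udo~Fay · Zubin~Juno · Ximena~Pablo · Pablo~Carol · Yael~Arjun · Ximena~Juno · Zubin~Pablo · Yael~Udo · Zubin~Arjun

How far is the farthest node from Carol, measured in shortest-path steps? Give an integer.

Distances from Carol: Arjun:1, Fay:4, Juno:2, Pablo:1, Udo:3, Ximena:2, Yael:2, Zubin:2.
The largest is 4 (to Fay), so the eccentricity of Carol is 4.

4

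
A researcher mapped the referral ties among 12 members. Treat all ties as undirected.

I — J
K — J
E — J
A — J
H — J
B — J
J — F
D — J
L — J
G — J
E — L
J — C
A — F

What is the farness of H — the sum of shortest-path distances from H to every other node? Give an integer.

Distances from H: A:2, B:2, C:2, D:2, E:2, F:2, G:2, I:2, J:1, K:2, L:2.
Sum = 2 + 2 + 2 + 2 + 2 + 2 + 2 + 2 + 1 + 2 + 2 = 21.

21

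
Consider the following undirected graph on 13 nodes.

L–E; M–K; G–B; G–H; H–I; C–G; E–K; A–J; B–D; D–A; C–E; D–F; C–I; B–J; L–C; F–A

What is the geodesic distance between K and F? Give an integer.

One shortest route is K – E – C – G – B – D – F, which uses 6 edges, and at distance 5 from K we only reach {D, J}, which does not include F. So d(K,F) = 6.

6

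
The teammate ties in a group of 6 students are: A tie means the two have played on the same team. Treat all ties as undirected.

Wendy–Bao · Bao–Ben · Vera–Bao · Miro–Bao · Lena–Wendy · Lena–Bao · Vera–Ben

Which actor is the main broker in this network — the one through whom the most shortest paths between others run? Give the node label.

Unnormalized betweenness of each node: Bao:8, Ben:0, Lena:0, Miro:0, Vera:0, Wendy:0.
Bao has the largest value, 8, making it the main broker — the node through which the most shortest paths run.

Bao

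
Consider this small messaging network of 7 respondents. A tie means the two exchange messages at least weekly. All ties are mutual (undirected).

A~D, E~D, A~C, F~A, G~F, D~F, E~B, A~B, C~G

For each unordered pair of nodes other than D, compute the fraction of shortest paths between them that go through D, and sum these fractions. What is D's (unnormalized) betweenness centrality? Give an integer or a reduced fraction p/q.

Pairs whose geodesics pass through D — A–E: 1/2; C–E: 1/2; G–E: 1; F–E: 1.
All other pairs contribute 0.
Summing the contributions gives betweenness(D) = 3.

3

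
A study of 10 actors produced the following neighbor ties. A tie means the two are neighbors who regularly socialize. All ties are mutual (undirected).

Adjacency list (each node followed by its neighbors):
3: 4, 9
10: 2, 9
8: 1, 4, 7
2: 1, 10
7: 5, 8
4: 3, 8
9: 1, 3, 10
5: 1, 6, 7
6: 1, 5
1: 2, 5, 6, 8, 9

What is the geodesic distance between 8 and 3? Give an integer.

One shortest route is 8 – 4 – 3, which uses 2 edges, and 8 and 3 are not directly tied, so nothing shorter exists. So d(8,3) = 2.

2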